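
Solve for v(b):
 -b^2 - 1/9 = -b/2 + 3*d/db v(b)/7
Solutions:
 v(b) = C1 - 7*b^3/9 + 7*b^2/12 - 7*b/27


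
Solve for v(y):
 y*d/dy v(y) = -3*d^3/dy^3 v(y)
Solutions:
 v(y) = C1 + Integral(C2*airyai(-3^(2/3)*y/3) + C3*airybi(-3^(2/3)*y/3), y)


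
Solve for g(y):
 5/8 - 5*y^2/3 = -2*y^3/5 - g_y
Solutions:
 g(y) = C1 - y^4/10 + 5*y^3/9 - 5*y/8


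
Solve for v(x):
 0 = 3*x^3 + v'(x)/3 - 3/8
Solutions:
 v(x) = C1 - 9*x^4/4 + 9*x/8


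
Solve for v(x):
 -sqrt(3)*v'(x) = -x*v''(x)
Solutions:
 v(x) = C1 + C2*x^(1 + sqrt(3))


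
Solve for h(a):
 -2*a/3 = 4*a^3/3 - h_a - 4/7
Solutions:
 h(a) = C1 + a^4/3 + a^2/3 - 4*a/7


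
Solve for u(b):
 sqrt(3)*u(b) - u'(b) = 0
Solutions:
 u(b) = C1*exp(sqrt(3)*b)


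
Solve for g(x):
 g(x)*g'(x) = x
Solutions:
 g(x) = -sqrt(C1 + x^2)
 g(x) = sqrt(C1 + x^2)


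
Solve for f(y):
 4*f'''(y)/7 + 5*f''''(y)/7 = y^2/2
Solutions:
 f(y) = C1 + C2*y + C3*y^2 + C4*exp(-4*y/5) + 7*y^5/480 - 35*y^4/384 + 175*y^3/384


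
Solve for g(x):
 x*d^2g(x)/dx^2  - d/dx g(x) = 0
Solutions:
 g(x) = C1 + C2*x^2


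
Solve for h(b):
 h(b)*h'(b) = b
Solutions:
 h(b) = -sqrt(C1 + b^2)
 h(b) = sqrt(C1 + b^2)


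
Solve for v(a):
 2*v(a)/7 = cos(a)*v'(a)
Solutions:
 v(a) = C1*(sin(a) + 1)^(1/7)/(sin(a) - 1)^(1/7)


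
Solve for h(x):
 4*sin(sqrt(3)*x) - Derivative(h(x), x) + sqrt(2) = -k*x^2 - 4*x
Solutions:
 h(x) = C1 + k*x^3/3 + 2*x^2 + sqrt(2)*x - 4*sqrt(3)*cos(sqrt(3)*x)/3


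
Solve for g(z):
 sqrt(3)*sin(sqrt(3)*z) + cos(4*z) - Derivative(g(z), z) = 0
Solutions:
 g(z) = C1 + sin(4*z)/4 - cos(sqrt(3)*z)


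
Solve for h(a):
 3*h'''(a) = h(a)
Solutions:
 h(a) = C3*exp(3^(2/3)*a/3) + (C1*sin(3^(1/6)*a/2) + C2*cos(3^(1/6)*a/2))*exp(-3^(2/3)*a/6)


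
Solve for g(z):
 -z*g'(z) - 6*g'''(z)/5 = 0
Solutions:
 g(z) = C1 + Integral(C2*airyai(-5^(1/3)*6^(2/3)*z/6) + C3*airybi(-5^(1/3)*6^(2/3)*z/6), z)


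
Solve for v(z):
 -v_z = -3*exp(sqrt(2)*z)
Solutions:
 v(z) = C1 + 3*sqrt(2)*exp(sqrt(2)*z)/2


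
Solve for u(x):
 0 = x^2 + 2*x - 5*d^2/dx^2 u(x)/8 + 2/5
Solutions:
 u(x) = C1 + C2*x + 2*x^4/15 + 8*x^3/15 + 8*x^2/25


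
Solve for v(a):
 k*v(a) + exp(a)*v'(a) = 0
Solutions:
 v(a) = C1*exp(k*exp(-a))


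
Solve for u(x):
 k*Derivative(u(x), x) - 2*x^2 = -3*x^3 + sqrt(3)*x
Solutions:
 u(x) = C1 - 3*x^4/(4*k) + 2*x^3/(3*k) + sqrt(3)*x^2/(2*k)


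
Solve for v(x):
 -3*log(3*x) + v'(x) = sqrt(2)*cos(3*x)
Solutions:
 v(x) = C1 + 3*x*log(x) - 3*x + 3*x*log(3) + sqrt(2)*sin(3*x)/3


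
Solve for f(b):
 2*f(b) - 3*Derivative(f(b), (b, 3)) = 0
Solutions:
 f(b) = C3*exp(2^(1/3)*3^(2/3)*b/3) + (C1*sin(2^(1/3)*3^(1/6)*b/2) + C2*cos(2^(1/3)*3^(1/6)*b/2))*exp(-2^(1/3)*3^(2/3)*b/6)


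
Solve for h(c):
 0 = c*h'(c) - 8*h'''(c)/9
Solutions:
 h(c) = C1 + Integral(C2*airyai(3^(2/3)*c/2) + C3*airybi(3^(2/3)*c/2), c)


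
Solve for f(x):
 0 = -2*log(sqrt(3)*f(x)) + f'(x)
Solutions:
 -Integral(1/(2*log(_y) + log(3)), (_y, f(x))) = C1 - x


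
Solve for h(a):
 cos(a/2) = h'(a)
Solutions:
 h(a) = C1 + 2*sin(a/2)


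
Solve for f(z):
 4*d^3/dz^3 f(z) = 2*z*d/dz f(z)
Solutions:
 f(z) = C1 + Integral(C2*airyai(2^(2/3)*z/2) + C3*airybi(2^(2/3)*z/2), z)


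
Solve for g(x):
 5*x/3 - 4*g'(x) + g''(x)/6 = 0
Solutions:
 g(x) = C1 + C2*exp(24*x) + 5*x^2/24 + 5*x/288


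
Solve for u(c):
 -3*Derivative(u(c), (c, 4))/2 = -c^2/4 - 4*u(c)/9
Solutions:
 u(c) = C1*exp(-2^(3/4)*3^(1/4)*c/3) + C2*exp(2^(3/4)*3^(1/4)*c/3) + C3*sin(2^(3/4)*3^(1/4)*c/3) + C4*cos(2^(3/4)*3^(1/4)*c/3) - 9*c^2/16


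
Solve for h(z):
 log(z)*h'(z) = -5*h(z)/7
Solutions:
 h(z) = C1*exp(-5*li(z)/7)


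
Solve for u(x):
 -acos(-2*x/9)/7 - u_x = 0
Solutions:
 u(x) = C1 - x*acos(-2*x/9)/7 - sqrt(81 - 4*x^2)/14


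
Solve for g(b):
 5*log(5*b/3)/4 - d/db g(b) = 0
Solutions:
 g(b) = C1 + 5*b*log(b)/4 - 5*b*log(3)/4 - 5*b/4 + 5*b*log(5)/4


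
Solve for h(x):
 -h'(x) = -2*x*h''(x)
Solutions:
 h(x) = C1 + C2*x^(3/2)


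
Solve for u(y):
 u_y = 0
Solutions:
 u(y) = C1


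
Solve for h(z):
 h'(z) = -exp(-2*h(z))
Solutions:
 h(z) = log(-sqrt(C1 - 2*z))
 h(z) = log(C1 - 2*z)/2


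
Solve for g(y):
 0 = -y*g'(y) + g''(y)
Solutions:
 g(y) = C1 + C2*erfi(sqrt(2)*y/2)


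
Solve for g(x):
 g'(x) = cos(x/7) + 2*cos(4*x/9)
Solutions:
 g(x) = C1 + 7*sin(x/7) + 9*sin(4*x/9)/2


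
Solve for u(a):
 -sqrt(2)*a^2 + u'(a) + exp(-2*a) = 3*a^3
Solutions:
 u(a) = C1 + 3*a^4/4 + sqrt(2)*a^3/3 + exp(-2*a)/2


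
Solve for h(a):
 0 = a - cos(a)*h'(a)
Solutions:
 h(a) = C1 + Integral(a/cos(a), a)


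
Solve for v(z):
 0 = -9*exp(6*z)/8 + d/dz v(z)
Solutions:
 v(z) = C1 + 3*exp(6*z)/16


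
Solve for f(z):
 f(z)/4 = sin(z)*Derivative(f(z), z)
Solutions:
 f(z) = C1*(cos(z) - 1)^(1/8)/(cos(z) + 1)^(1/8)


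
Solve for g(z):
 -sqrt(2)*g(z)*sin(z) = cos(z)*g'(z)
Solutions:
 g(z) = C1*cos(z)^(sqrt(2))


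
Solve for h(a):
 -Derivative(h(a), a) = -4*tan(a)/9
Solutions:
 h(a) = C1 - 4*log(cos(a))/9


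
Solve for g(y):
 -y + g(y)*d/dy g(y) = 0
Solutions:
 g(y) = -sqrt(C1 + y^2)
 g(y) = sqrt(C1 + y^2)


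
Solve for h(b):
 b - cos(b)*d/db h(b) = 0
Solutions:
 h(b) = C1 + Integral(b/cos(b), b)


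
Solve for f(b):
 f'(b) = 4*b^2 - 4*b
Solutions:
 f(b) = C1 + 4*b^3/3 - 2*b^2


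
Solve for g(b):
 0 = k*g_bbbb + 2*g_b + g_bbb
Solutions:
 g(b) = C1 + C2*exp(-b*((sqrt(((27 + k^(-2))^2 - 1/k^4)/k^2) + 27/k + k^(-3))^(1/3) + 1/k + 1/(k^2*(sqrt(((27 + k^(-2))^2 - 1/k^4)/k^2) + 27/k + k^(-3))^(1/3)))/3) + C3*exp(b*((sqrt(((27 + k^(-2))^2 - 1/k^4)/k^2) + 27/k + k^(-3))^(1/3) - sqrt(3)*I*(sqrt(((27 + k^(-2))^2 - 1/k^4)/k^2) + 27/k + k^(-3))^(1/3) - 2/k - 4/(k^2*(-1 + sqrt(3)*I)*(sqrt(((27 + k^(-2))^2 - 1/k^4)/k^2) + 27/k + k^(-3))^(1/3)))/6) + C4*exp(b*((sqrt(((27 + k^(-2))^2 - 1/k^4)/k^2) + 27/k + k^(-3))^(1/3) + sqrt(3)*I*(sqrt(((27 + k^(-2))^2 - 1/k^4)/k^2) + 27/k + k^(-3))^(1/3) - 2/k + 4/(k^2*(1 + sqrt(3)*I)*(sqrt(((27 + k^(-2))^2 - 1/k^4)/k^2) + 27/k + k^(-3))^(1/3)))/6)


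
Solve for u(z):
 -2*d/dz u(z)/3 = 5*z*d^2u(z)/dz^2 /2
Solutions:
 u(z) = C1 + C2*z^(11/15)


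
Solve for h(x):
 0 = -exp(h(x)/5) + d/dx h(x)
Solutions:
 h(x) = 5*log(-1/(C1 + x)) + 5*log(5)


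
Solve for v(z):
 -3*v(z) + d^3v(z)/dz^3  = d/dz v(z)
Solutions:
 v(z) = C1*exp(-z*(2*18^(1/3)/(sqrt(717) + 27)^(1/3) + 12^(1/3)*(sqrt(717) + 27)^(1/3))/12)*sin(2^(1/3)*3^(1/6)*z*(-2^(1/3)*3^(2/3)*(sqrt(717) + 27)^(1/3) + 6/(sqrt(717) + 27)^(1/3))/12) + C2*exp(-z*(2*18^(1/3)/(sqrt(717) + 27)^(1/3) + 12^(1/3)*(sqrt(717) + 27)^(1/3))/12)*cos(2^(1/3)*3^(1/6)*z*(-2^(1/3)*3^(2/3)*(sqrt(717) + 27)^(1/3) + 6/(sqrt(717) + 27)^(1/3))/12) + C3*exp(z*(2*18^(1/3)/(sqrt(717) + 27)^(1/3) + 12^(1/3)*(sqrt(717) + 27)^(1/3))/6)


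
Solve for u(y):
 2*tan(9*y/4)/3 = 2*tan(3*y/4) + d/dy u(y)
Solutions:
 u(y) = C1 + 8*log(cos(3*y/4))/3 - 8*log(cos(9*y/4))/27


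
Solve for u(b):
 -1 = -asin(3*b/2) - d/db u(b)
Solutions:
 u(b) = C1 - b*asin(3*b/2) + b - sqrt(4 - 9*b^2)/3


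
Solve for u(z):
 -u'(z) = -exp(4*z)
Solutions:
 u(z) = C1 + exp(4*z)/4


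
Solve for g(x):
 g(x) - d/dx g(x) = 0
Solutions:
 g(x) = C1*exp(x)


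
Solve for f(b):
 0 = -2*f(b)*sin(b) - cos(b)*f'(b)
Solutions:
 f(b) = C1*cos(b)^2


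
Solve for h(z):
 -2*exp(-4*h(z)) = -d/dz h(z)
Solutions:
 h(z) = log(-I*(C1 + 8*z)^(1/4))
 h(z) = log(I*(C1 + 8*z)^(1/4))
 h(z) = log(-(C1 + 8*z)^(1/4))
 h(z) = log(C1 + 8*z)/4


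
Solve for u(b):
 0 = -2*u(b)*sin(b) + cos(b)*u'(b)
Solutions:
 u(b) = C1/cos(b)^2


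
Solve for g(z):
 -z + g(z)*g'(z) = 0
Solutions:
 g(z) = -sqrt(C1 + z^2)
 g(z) = sqrt(C1 + z^2)


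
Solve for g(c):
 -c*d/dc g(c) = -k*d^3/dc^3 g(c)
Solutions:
 g(c) = C1 + Integral(C2*airyai(c*(1/k)^(1/3)) + C3*airybi(c*(1/k)^(1/3)), c)


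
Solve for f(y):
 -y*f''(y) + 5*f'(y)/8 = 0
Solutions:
 f(y) = C1 + C2*y^(13/8)


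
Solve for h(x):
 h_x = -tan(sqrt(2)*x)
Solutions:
 h(x) = C1 + sqrt(2)*log(cos(sqrt(2)*x))/2


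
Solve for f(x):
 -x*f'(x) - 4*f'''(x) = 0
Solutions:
 f(x) = C1 + Integral(C2*airyai(-2^(1/3)*x/2) + C3*airybi(-2^(1/3)*x/2), x)


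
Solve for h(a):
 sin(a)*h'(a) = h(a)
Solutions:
 h(a) = C1*sqrt(cos(a) - 1)/sqrt(cos(a) + 1)


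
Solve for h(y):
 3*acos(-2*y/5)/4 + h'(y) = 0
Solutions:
 h(y) = C1 - 3*y*acos(-2*y/5)/4 - 3*sqrt(25 - 4*y^2)/8


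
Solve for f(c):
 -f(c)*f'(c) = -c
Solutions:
 f(c) = -sqrt(C1 + c^2)
 f(c) = sqrt(C1 + c^2)


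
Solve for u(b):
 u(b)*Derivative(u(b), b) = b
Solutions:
 u(b) = -sqrt(C1 + b^2)
 u(b) = sqrt(C1 + b^2)


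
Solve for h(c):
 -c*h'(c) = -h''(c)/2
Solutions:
 h(c) = C1 + C2*erfi(c)


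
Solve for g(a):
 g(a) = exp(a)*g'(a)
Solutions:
 g(a) = C1*exp(-exp(-a))


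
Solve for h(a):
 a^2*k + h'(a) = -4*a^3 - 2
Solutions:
 h(a) = C1 - a^4 - a^3*k/3 - 2*a


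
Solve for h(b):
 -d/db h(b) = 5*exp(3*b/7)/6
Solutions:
 h(b) = C1 - 35*exp(3*b/7)/18


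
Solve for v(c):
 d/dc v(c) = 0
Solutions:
 v(c) = C1


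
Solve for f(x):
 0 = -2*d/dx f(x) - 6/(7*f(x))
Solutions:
 f(x) = -sqrt(C1 - 42*x)/7
 f(x) = sqrt(C1 - 42*x)/7


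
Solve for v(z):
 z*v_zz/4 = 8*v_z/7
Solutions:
 v(z) = C1 + C2*z^(39/7)


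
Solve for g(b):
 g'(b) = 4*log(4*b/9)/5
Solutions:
 g(b) = C1 + 4*b*log(b)/5 - 8*b*log(3)/5 - 4*b/5 + 8*b*log(2)/5


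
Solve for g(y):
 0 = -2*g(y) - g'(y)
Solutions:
 g(y) = C1*exp(-2*y)


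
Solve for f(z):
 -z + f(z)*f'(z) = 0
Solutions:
 f(z) = -sqrt(C1 + z^2)
 f(z) = sqrt(C1 + z^2)


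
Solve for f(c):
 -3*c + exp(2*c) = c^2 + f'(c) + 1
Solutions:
 f(c) = C1 - c^3/3 - 3*c^2/2 - c + exp(2*c)/2


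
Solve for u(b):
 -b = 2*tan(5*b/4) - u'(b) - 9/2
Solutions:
 u(b) = C1 + b^2/2 - 9*b/2 - 8*log(cos(5*b/4))/5


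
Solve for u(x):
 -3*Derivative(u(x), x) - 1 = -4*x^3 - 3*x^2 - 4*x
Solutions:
 u(x) = C1 + x^4/3 + x^3/3 + 2*x^2/3 - x/3


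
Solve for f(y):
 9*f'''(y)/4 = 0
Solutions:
 f(y) = C1 + C2*y + C3*y^2


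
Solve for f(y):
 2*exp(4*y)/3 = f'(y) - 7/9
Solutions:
 f(y) = C1 + 7*y/9 + exp(4*y)/6


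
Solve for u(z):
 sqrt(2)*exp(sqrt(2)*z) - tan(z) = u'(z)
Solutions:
 u(z) = C1 + exp(sqrt(2)*z) + log(cos(z))


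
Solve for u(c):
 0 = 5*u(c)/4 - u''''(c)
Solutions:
 u(c) = C1*exp(-sqrt(2)*5^(1/4)*c/2) + C2*exp(sqrt(2)*5^(1/4)*c/2) + C3*sin(sqrt(2)*5^(1/4)*c/2) + C4*cos(sqrt(2)*5^(1/4)*c/2)


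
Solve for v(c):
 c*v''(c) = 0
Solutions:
 v(c) = C1 + C2*c


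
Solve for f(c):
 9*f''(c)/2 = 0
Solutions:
 f(c) = C1 + C2*c


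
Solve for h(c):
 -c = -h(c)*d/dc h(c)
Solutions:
 h(c) = -sqrt(C1 + c^2)
 h(c) = sqrt(C1 + c^2)


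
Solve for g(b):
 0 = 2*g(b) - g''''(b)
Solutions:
 g(b) = C1*exp(-2^(1/4)*b) + C2*exp(2^(1/4)*b) + C3*sin(2^(1/4)*b) + C4*cos(2^(1/4)*b)


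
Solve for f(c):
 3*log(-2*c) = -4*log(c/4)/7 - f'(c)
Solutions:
 f(c) = C1 - 25*c*log(c)/7 + c*(-13*log(2)/7 + 25/7 - 3*I*pi)


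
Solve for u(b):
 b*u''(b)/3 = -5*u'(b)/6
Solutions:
 u(b) = C1 + C2/b^(3/2)


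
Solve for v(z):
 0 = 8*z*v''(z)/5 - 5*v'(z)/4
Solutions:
 v(z) = C1 + C2*z^(57/32)


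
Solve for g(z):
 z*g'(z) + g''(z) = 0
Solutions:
 g(z) = C1 + C2*erf(sqrt(2)*z/2)


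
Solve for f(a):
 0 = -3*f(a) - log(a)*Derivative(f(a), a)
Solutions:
 f(a) = C1*exp(-3*li(a))


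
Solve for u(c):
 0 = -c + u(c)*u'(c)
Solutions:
 u(c) = -sqrt(C1 + c^2)
 u(c) = sqrt(C1 + c^2)


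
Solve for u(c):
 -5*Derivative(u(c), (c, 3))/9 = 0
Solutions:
 u(c) = C1 + C2*c + C3*c^2


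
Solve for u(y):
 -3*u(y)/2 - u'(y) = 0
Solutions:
 u(y) = C1*exp(-3*y/2)


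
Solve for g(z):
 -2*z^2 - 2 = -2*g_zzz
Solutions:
 g(z) = C1 + C2*z + C3*z^2 + z^5/60 + z^3/6


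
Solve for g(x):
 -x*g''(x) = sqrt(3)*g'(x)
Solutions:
 g(x) = C1 + C2*x^(1 - sqrt(3))


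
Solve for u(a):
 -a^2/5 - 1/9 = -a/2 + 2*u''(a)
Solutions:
 u(a) = C1 + C2*a - a^4/120 + a^3/24 - a^2/36


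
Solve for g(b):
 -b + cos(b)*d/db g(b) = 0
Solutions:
 g(b) = C1 + Integral(b/cos(b), b)


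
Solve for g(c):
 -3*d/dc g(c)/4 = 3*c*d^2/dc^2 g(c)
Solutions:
 g(c) = C1 + C2*c^(3/4)


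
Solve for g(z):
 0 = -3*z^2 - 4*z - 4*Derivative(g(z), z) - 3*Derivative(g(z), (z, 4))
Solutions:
 g(z) = C1 + C4*exp(-6^(2/3)*z/3) - z^3/4 - z^2/2 + (C2*sin(2^(2/3)*3^(1/6)*z/2) + C3*cos(2^(2/3)*3^(1/6)*z/2))*exp(6^(2/3)*z/6)


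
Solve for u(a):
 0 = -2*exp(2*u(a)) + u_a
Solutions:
 u(a) = log(-sqrt(-1/(C1 + 2*a))) - log(2)/2
 u(a) = log(-1/(C1 + 2*a))/2 - log(2)/2


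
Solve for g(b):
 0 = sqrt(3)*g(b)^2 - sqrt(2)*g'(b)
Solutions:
 g(b) = -2/(C1 + sqrt(6)*b)


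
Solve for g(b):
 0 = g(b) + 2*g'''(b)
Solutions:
 g(b) = C3*exp(-2^(2/3)*b/2) + (C1*sin(2^(2/3)*sqrt(3)*b/4) + C2*cos(2^(2/3)*sqrt(3)*b/4))*exp(2^(2/3)*b/4)


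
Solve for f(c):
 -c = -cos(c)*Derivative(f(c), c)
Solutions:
 f(c) = C1 + Integral(c/cos(c), c)


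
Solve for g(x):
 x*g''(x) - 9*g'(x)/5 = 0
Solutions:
 g(x) = C1 + C2*x^(14/5)


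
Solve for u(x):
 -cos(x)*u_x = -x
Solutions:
 u(x) = C1 + Integral(x/cos(x), x)


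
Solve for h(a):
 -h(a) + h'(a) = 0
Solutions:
 h(a) = C1*exp(a)


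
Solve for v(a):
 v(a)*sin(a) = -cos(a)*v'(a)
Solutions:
 v(a) = C1*cos(a)


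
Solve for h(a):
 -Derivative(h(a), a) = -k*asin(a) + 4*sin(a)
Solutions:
 h(a) = C1 + k*(a*asin(a) + sqrt(1 - a^2)) + 4*cos(a)


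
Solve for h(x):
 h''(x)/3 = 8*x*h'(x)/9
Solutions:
 h(x) = C1 + C2*erfi(2*sqrt(3)*x/3)


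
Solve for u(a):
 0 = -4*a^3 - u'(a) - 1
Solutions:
 u(a) = C1 - a^4 - a


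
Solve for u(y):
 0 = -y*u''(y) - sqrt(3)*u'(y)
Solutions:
 u(y) = C1 + C2*y^(1 - sqrt(3))


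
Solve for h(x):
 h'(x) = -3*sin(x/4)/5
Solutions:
 h(x) = C1 + 12*cos(x/4)/5


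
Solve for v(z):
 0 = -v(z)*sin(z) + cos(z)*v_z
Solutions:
 v(z) = C1/cos(z)


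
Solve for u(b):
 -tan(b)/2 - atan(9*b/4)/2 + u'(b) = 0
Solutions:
 u(b) = C1 + b*atan(9*b/4)/2 - log(81*b^2 + 16)/9 - log(cos(b))/2


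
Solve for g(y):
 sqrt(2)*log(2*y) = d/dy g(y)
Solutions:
 g(y) = C1 + sqrt(2)*y*log(y) - sqrt(2)*y + sqrt(2)*y*log(2)


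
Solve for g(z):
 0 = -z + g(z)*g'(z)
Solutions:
 g(z) = -sqrt(C1 + z^2)
 g(z) = sqrt(C1 + z^2)


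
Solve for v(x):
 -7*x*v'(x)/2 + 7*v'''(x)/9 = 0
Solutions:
 v(x) = C1 + Integral(C2*airyai(6^(2/3)*x/2) + C3*airybi(6^(2/3)*x/2), x)


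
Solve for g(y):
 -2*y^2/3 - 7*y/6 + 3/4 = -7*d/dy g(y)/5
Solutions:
 g(y) = C1 + 10*y^3/63 + 5*y^2/12 - 15*y/28


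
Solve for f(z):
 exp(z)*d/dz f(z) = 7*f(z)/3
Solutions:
 f(z) = C1*exp(-7*exp(-z)/3)


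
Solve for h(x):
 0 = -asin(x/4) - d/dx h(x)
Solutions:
 h(x) = C1 - x*asin(x/4) - sqrt(16 - x^2)


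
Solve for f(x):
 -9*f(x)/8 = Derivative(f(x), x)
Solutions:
 f(x) = C1*exp(-9*x/8)


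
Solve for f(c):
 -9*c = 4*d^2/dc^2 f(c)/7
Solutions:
 f(c) = C1 + C2*c - 21*c^3/8


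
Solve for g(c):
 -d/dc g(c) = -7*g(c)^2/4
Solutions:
 g(c) = -4/(C1 + 7*c)


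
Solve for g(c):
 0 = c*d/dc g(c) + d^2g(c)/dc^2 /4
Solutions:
 g(c) = C1 + C2*erf(sqrt(2)*c)


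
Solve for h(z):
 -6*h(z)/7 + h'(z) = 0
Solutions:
 h(z) = C1*exp(6*z/7)


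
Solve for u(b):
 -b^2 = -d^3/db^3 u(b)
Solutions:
 u(b) = C1 + C2*b + C3*b^2 + b^5/60


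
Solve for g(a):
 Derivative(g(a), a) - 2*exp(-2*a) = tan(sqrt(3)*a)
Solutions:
 g(a) = C1 + sqrt(3)*log(tan(sqrt(3)*a)^2 + 1)/6 - exp(-2*a)


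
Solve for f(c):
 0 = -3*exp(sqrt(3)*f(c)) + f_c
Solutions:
 f(c) = sqrt(3)*(2*log(-1/(C1 + 3*c)) - log(3))/6


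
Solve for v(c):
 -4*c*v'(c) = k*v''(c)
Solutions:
 v(c) = C1 + C2*sqrt(k)*erf(sqrt(2)*c*sqrt(1/k))


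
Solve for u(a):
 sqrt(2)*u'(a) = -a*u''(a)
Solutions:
 u(a) = C1 + C2*a^(1 - sqrt(2))


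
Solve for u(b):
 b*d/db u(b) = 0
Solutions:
 u(b) = C1


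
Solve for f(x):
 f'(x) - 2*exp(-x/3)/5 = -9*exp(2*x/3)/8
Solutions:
 f(x) = C1 - 27*exp(2*x/3)/16 - 6*exp(-x/3)/5


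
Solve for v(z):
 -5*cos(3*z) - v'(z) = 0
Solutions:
 v(z) = C1 - 5*sin(3*z)/3


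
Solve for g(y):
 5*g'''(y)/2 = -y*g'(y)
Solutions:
 g(y) = C1 + Integral(C2*airyai(-2^(1/3)*5^(2/3)*y/5) + C3*airybi(-2^(1/3)*5^(2/3)*y/5), y)


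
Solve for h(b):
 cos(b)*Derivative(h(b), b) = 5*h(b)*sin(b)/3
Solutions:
 h(b) = C1/cos(b)^(5/3)


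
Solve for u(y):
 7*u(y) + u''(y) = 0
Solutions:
 u(y) = C1*sin(sqrt(7)*y) + C2*cos(sqrt(7)*y)


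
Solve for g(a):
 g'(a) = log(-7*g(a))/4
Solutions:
 -4*Integral(1/(log(-_y) + log(7)), (_y, g(a))) = C1 - a


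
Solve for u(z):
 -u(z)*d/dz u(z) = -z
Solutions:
 u(z) = -sqrt(C1 + z^2)
 u(z) = sqrt(C1 + z^2)


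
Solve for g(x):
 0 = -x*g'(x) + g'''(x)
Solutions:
 g(x) = C1 + Integral(C2*airyai(x) + C3*airybi(x), x)


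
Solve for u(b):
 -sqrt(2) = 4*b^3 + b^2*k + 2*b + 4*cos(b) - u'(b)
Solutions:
 u(b) = C1 + b^4 + b^3*k/3 + b^2 + sqrt(2)*b + 4*sin(b)


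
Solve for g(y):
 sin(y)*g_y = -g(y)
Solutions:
 g(y) = C1*sqrt(cos(y) + 1)/sqrt(cos(y) - 1)


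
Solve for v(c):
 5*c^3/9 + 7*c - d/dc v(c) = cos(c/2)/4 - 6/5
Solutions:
 v(c) = C1 + 5*c^4/36 + 7*c^2/2 + 6*c/5 - sin(c/2)/2


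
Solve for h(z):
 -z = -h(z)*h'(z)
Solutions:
 h(z) = -sqrt(C1 + z^2)
 h(z) = sqrt(C1 + z^2)


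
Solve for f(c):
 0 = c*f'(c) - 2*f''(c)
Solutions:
 f(c) = C1 + C2*erfi(c/2)


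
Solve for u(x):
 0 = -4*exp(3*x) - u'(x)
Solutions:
 u(x) = C1 - 4*exp(3*x)/3


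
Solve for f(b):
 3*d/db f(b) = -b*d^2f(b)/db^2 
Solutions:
 f(b) = C1 + C2/b^2


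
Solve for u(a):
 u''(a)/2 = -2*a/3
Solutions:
 u(a) = C1 + C2*a - 2*a^3/9


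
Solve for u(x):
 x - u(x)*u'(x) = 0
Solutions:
 u(x) = -sqrt(C1 + x^2)
 u(x) = sqrt(C1 + x^2)


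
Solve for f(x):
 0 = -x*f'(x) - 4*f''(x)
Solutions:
 f(x) = C1 + C2*erf(sqrt(2)*x/4)


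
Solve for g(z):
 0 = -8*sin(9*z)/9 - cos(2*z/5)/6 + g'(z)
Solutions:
 g(z) = C1 + 5*sin(2*z/5)/12 - 8*cos(9*z)/81


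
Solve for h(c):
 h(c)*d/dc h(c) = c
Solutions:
 h(c) = -sqrt(C1 + c^2)
 h(c) = sqrt(C1 + c^2)


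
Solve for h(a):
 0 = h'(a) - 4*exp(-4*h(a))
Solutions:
 h(a) = log(-I*(C1 + 16*a)^(1/4))
 h(a) = log(I*(C1 + 16*a)^(1/4))
 h(a) = log(-(C1 + 16*a)^(1/4))
 h(a) = log(C1 + 16*a)/4


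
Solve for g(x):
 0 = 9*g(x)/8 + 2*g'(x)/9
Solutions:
 g(x) = C1*exp(-81*x/16)


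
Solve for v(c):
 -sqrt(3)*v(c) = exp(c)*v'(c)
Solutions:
 v(c) = C1*exp(sqrt(3)*exp(-c))


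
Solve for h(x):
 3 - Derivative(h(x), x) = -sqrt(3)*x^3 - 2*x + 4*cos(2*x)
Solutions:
 h(x) = C1 + sqrt(3)*x^4/4 + x^2 + 3*x - 2*sin(2*x)


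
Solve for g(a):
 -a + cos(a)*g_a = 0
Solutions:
 g(a) = C1 + Integral(a/cos(a), a)


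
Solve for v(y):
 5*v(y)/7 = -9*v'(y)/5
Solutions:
 v(y) = C1*exp(-25*y/63)


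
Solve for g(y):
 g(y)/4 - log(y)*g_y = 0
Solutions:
 g(y) = C1*exp(li(y)/4)


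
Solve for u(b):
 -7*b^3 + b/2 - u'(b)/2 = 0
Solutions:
 u(b) = C1 - 7*b^4/2 + b^2/2


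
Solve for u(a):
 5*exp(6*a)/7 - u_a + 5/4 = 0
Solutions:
 u(a) = C1 + 5*a/4 + 5*exp(6*a)/42


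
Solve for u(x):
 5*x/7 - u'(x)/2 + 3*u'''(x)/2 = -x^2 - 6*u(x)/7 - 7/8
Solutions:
 u(x) = C1*exp(7^(1/3)*x*(7/(sqrt(2867) + 54)^(1/3) + 7^(1/3)*(sqrt(2867) + 54)^(1/3))/42)*sin(sqrt(3)*7^(1/3)*x*(-7^(1/3)*(sqrt(2867) + 54)^(1/3) + 7/(sqrt(2867) + 54)^(1/3))/42) + C2*exp(7^(1/3)*x*(7/(sqrt(2867) + 54)^(1/3) + 7^(1/3)*(sqrt(2867) + 54)^(1/3))/42)*cos(sqrt(3)*7^(1/3)*x*(-7^(1/3)*(sqrt(2867) + 54)^(1/3) + 7/(sqrt(2867) + 54)^(1/3))/42) + C3*exp(-7^(1/3)*x*(7/(sqrt(2867) + 54)^(1/3) + 7^(1/3)*(sqrt(2867) + 54)^(1/3))/21) - 7*x^2/6 - 79*x/36 - 497/216


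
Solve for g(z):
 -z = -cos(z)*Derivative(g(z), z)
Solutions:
 g(z) = C1 + Integral(z/cos(z), z)


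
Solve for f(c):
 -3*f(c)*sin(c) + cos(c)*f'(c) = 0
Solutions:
 f(c) = C1/cos(c)^3


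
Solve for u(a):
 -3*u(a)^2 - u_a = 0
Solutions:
 u(a) = 1/(C1 + 3*a)


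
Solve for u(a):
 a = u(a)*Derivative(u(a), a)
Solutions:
 u(a) = -sqrt(C1 + a^2)
 u(a) = sqrt(C1 + a^2)


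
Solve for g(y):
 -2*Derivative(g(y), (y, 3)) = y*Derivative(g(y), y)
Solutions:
 g(y) = C1 + Integral(C2*airyai(-2^(2/3)*y/2) + C3*airybi(-2^(2/3)*y/2), y)


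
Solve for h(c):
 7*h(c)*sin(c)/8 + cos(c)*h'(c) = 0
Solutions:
 h(c) = C1*cos(c)^(7/8)


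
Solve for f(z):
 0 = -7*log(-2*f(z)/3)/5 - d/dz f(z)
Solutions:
 5*Integral(1/(log(-_y) - log(3) + log(2)), (_y, f(z)))/7 = C1 - z


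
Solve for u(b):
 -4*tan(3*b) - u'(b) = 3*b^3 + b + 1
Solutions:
 u(b) = C1 - 3*b^4/4 - b^2/2 - b + 4*log(cos(3*b))/3


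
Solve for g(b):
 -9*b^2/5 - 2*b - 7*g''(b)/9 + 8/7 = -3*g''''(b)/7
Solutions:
 g(b) = C1 + C2*b + C3*exp(-7*sqrt(3)*b/9) + C4*exp(7*sqrt(3)*b/9) - 27*b^4/140 - 3*b^3/7 - 927*b^2/1715


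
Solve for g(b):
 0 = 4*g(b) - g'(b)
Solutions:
 g(b) = C1*exp(4*b)


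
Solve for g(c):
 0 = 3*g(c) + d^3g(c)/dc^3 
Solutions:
 g(c) = C3*exp(-3^(1/3)*c) + (C1*sin(3^(5/6)*c/2) + C2*cos(3^(5/6)*c/2))*exp(3^(1/3)*c/2)


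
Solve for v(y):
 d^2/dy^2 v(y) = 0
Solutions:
 v(y) = C1 + C2*y


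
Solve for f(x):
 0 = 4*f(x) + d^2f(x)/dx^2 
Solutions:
 f(x) = C1*sin(2*x) + C2*cos(2*x)


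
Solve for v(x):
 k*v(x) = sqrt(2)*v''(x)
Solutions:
 v(x) = C1*exp(-2^(3/4)*sqrt(k)*x/2) + C2*exp(2^(3/4)*sqrt(k)*x/2)


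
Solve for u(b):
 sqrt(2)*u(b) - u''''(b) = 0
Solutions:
 u(b) = C1*exp(-2^(1/8)*b) + C2*exp(2^(1/8)*b) + C3*sin(2^(1/8)*b) + C4*cos(2^(1/8)*b)


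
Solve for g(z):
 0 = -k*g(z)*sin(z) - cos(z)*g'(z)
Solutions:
 g(z) = C1*exp(k*log(cos(z)))


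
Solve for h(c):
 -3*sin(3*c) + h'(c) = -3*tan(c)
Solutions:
 h(c) = C1 + 3*log(cos(c)) - cos(3*c)


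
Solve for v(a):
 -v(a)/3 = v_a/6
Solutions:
 v(a) = C1*exp(-2*a)


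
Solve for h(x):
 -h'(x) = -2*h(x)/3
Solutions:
 h(x) = C1*exp(2*x/3)


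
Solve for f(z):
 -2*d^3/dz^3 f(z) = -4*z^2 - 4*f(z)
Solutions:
 f(z) = C3*exp(2^(1/3)*z) - z^2 + (C1*sin(2^(1/3)*sqrt(3)*z/2) + C2*cos(2^(1/3)*sqrt(3)*z/2))*exp(-2^(1/3)*z/2)


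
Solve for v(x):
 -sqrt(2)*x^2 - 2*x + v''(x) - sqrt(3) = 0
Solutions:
 v(x) = C1 + C2*x + sqrt(2)*x^4/12 + x^3/3 + sqrt(3)*x^2/2


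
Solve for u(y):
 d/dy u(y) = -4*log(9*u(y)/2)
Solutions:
 -Integral(1/(-log(_y) - 2*log(3) + log(2)), (_y, u(y)))/4 = C1 - y


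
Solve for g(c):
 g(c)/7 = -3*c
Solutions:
 g(c) = -21*c


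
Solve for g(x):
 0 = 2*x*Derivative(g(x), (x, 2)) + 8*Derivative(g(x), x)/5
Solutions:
 g(x) = C1 + C2*x^(1/5)


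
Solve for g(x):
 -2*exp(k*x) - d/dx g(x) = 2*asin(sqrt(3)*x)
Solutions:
 g(x) = C1 - 2*x*asin(sqrt(3)*x) - 2*sqrt(3)*sqrt(1 - 3*x^2)/3 - 2*Piecewise((exp(k*x)/k, Ne(k, 0)), (x, True))


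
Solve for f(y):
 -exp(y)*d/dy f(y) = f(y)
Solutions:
 f(y) = C1*exp(exp(-y))


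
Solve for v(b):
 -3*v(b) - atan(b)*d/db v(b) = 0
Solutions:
 v(b) = C1*exp(-3*Integral(1/atan(b), b))


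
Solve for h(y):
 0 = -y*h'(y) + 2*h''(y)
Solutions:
 h(y) = C1 + C2*erfi(y/2)


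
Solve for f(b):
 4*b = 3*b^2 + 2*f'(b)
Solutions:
 f(b) = C1 - b^3/2 + b^2


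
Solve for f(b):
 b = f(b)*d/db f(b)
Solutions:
 f(b) = -sqrt(C1 + b^2)
 f(b) = sqrt(C1 + b^2)


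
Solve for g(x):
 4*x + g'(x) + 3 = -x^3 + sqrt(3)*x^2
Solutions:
 g(x) = C1 - x^4/4 + sqrt(3)*x^3/3 - 2*x^2 - 3*x


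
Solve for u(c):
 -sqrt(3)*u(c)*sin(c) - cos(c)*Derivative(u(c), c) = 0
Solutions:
 u(c) = C1*cos(c)^(sqrt(3))


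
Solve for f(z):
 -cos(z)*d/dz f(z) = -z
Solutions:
 f(z) = C1 + Integral(z/cos(z), z)


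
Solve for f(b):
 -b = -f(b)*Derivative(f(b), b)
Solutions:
 f(b) = -sqrt(C1 + b^2)
 f(b) = sqrt(C1 + b^2)


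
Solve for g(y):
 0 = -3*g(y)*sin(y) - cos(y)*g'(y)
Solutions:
 g(y) = C1*cos(y)^3


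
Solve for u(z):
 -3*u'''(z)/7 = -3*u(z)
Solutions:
 u(z) = C3*exp(7^(1/3)*z) + (C1*sin(sqrt(3)*7^(1/3)*z/2) + C2*cos(sqrt(3)*7^(1/3)*z/2))*exp(-7^(1/3)*z/2)


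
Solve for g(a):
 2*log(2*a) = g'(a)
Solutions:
 g(a) = C1 + 2*a*log(a) - 2*a + a*log(4)


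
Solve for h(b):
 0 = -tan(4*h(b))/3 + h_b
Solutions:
 h(b) = -asin(C1*exp(4*b/3))/4 + pi/4
 h(b) = asin(C1*exp(4*b/3))/4


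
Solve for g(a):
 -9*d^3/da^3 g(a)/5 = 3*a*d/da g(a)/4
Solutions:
 g(a) = C1 + Integral(C2*airyai(-90^(1/3)*a/6) + C3*airybi(-90^(1/3)*a/6), a)


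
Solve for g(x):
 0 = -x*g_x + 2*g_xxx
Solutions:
 g(x) = C1 + Integral(C2*airyai(2^(2/3)*x/2) + C3*airybi(2^(2/3)*x/2), x)


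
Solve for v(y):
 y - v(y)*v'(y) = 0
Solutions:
 v(y) = -sqrt(C1 + y^2)
 v(y) = sqrt(C1 + y^2)


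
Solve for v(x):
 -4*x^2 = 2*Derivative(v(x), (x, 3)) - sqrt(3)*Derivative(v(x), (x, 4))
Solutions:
 v(x) = C1 + C2*x + C3*x^2 + C4*exp(2*sqrt(3)*x/3) - x^5/30 - sqrt(3)*x^4/12 - x^3/2


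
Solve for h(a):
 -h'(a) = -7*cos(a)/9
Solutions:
 h(a) = C1 + 7*sin(a)/9


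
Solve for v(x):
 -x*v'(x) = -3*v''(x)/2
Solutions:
 v(x) = C1 + C2*erfi(sqrt(3)*x/3)


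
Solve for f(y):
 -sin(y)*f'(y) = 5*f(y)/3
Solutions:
 f(y) = C1*(cos(y) + 1)^(5/6)/(cos(y) - 1)^(5/6)


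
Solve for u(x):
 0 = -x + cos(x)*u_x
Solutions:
 u(x) = C1 + Integral(x/cos(x), x)


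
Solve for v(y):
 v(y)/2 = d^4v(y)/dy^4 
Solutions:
 v(y) = C1*exp(-2^(3/4)*y/2) + C2*exp(2^(3/4)*y/2) + C3*sin(2^(3/4)*y/2) + C4*cos(2^(3/4)*y/2)


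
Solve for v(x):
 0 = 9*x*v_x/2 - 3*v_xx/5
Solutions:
 v(x) = C1 + C2*erfi(sqrt(15)*x/2)


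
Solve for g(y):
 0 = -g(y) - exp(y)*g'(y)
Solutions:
 g(y) = C1*exp(exp(-y))


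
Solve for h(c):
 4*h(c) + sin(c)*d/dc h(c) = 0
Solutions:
 h(c) = C1*(cos(c)^2 + 2*cos(c) + 1)/(cos(c)^2 - 2*cos(c) + 1)


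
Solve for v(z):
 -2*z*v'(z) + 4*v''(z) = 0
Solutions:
 v(z) = C1 + C2*erfi(z/2)


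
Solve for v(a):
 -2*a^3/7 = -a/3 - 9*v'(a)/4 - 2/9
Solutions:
 v(a) = C1 + 2*a^4/63 - 2*a^2/27 - 8*a/81


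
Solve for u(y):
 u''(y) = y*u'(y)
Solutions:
 u(y) = C1 + C2*erfi(sqrt(2)*y/2)


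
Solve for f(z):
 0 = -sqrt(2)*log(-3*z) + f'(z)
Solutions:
 f(z) = C1 + sqrt(2)*z*log(-z) + sqrt(2)*z*(-1 + log(3))


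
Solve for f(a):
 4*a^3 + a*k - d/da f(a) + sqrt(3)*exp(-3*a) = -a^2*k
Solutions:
 f(a) = C1 + a^4 + a^3*k/3 + a^2*k/2 - sqrt(3)*exp(-3*a)/3


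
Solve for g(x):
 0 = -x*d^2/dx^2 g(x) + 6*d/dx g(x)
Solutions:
 g(x) = C1 + C2*x^7


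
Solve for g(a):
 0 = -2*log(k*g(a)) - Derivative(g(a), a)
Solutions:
 li(k*g(a))/k = C1 - 2*a


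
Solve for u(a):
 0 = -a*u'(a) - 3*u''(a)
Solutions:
 u(a) = C1 + C2*erf(sqrt(6)*a/6)


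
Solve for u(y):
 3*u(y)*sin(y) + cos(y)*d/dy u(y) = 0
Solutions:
 u(y) = C1*cos(y)^3


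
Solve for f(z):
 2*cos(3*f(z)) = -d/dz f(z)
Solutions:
 f(z) = -asin((C1 + exp(12*z))/(C1 - exp(12*z)))/3 + pi/3
 f(z) = asin((C1 + exp(12*z))/(C1 - exp(12*z)))/3


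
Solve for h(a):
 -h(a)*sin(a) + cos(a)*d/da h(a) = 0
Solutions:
 h(a) = C1/cos(a)


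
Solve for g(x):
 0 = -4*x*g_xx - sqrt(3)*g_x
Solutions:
 g(x) = C1 + C2*x^(1 - sqrt(3)/4)


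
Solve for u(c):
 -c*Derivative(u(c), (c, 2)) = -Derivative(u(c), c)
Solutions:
 u(c) = C1 + C2*c^2


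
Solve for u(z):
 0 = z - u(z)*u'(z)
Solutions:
 u(z) = -sqrt(C1 + z^2)
 u(z) = sqrt(C1 + z^2)


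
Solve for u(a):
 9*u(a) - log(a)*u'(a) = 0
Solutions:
 u(a) = C1*exp(9*li(a))


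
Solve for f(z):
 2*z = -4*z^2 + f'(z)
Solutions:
 f(z) = C1 + 4*z^3/3 + z^2


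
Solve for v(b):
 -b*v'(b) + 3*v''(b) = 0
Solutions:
 v(b) = C1 + C2*erfi(sqrt(6)*b/6)


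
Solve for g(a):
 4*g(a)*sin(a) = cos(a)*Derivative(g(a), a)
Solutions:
 g(a) = C1/cos(a)^4


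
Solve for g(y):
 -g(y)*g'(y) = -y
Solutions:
 g(y) = -sqrt(C1 + y^2)
 g(y) = sqrt(C1 + y^2)


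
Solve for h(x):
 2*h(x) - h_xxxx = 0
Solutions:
 h(x) = C1*exp(-2^(1/4)*x) + C2*exp(2^(1/4)*x) + C3*sin(2^(1/4)*x) + C4*cos(2^(1/4)*x)


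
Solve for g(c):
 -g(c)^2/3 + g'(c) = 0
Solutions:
 g(c) = -3/(C1 + c)


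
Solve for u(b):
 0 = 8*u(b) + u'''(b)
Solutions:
 u(b) = C3*exp(-2*b) + (C1*sin(sqrt(3)*b) + C2*cos(sqrt(3)*b))*exp(b)


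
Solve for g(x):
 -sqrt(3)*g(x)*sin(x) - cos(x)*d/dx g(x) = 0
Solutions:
 g(x) = C1*cos(x)^(sqrt(3))


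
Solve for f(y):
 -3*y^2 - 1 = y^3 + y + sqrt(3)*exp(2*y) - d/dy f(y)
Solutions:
 f(y) = C1 + y^4/4 + y^3 + y^2/2 + y + sqrt(3)*exp(2*y)/2


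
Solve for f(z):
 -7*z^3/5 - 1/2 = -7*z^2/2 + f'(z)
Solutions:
 f(z) = C1 - 7*z^4/20 + 7*z^3/6 - z/2


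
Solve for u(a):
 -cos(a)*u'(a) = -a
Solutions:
 u(a) = C1 + Integral(a/cos(a), a)


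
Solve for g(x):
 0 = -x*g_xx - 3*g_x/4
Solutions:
 g(x) = C1 + C2*x^(1/4)


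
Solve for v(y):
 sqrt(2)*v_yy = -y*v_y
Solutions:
 v(y) = C1 + C2*erf(2^(1/4)*y/2)


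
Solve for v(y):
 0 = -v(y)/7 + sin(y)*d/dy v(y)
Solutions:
 v(y) = C1*(cos(y) - 1)^(1/14)/(cos(y) + 1)^(1/14)


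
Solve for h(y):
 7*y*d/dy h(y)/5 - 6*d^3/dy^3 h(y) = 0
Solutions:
 h(y) = C1 + Integral(C2*airyai(30^(2/3)*7^(1/3)*y/30) + C3*airybi(30^(2/3)*7^(1/3)*y/30), y)


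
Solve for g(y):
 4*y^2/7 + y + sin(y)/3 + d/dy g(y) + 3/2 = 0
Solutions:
 g(y) = C1 - 4*y^3/21 - y^2/2 - 3*y/2 + cos(y)/3


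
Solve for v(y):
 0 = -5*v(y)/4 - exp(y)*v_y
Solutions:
 v(y) = C1*exp(5*exp(-y)/4)


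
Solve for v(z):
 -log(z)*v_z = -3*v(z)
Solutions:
 v(z) = C1*exp(3*li(z))


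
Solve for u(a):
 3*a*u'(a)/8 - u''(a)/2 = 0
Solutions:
 u(a) = C1 + C2*erfi(sqrt(6)*a/4)


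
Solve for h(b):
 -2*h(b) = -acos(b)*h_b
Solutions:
 h(b) = C1*exp(2*Integral(1/acos(b), b))


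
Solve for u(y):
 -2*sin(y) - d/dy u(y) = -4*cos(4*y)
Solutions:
 u(y) = C1 + sin(4*y) + 2*cos(y)


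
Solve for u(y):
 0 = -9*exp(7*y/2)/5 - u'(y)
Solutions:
 u(y) = C1 - 18*exp(7*y/2)/35


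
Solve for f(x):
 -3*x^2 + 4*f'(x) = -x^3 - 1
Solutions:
 f(x) = C1 - x^4/16 + x^3/4 - x/4


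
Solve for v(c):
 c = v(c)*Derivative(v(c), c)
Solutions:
 v(c) = -sqrt(C1 + c^2)
 v(c) = sqrt(C1 + c^2)


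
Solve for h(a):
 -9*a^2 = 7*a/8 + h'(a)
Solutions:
 h(a) = C1 - 3*a^3 - 7*a^2/16


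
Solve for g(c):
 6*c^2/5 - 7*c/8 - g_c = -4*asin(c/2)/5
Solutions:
 g(c) = C1 + 2*c^3/5 - 7*c^2/16 + 4*c*asin(c/2)/5 + 4*sqrt(4 - c^2)/5


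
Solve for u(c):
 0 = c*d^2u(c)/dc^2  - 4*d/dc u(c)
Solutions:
 u(c) = C1 + C2*c^5


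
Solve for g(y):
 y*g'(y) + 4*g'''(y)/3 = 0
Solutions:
 g(y) = C1 + Integral(C2*airyai(-6^(1/3)*y/2) + C3*airybi(-6^(1/3)*y/2), y)


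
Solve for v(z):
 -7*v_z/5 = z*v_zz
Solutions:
 v(z) = C1 + C2/z^(2/5)


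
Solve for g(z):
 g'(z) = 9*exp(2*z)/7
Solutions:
 g(z) = C1 + 9*exp(2*z)/14


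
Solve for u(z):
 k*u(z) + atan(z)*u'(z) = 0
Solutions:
 u(z) = C1*exp(-k*Integral(1/atan(z), z))


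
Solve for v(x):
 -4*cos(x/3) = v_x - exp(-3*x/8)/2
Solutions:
 v(x) = C1 - 12*sin(x/3) - 4*exp(-3*x/8)/3


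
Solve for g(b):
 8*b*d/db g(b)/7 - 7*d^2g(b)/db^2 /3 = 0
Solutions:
 g(b) = C1 + C2*erfi(2*sqrt(3)*b/7)


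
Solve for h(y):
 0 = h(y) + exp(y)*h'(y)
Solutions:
 h(y) = C1*exp(exp(-y))


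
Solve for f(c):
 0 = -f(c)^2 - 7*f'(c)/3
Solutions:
 f(c) = 7/(C1 + 3*c)


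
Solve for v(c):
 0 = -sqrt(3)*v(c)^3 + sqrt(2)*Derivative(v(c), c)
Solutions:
 v(c) = -sqrt(-1/(C1 + sqrt(6)*c))
 v(c) = sqrt(-1/(C1 + sqrt(6)*c))


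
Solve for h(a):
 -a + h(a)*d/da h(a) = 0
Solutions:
 h(a) = -sqrt(C1 + a^2)
 h(a) = sqrt(C1 + a^2)


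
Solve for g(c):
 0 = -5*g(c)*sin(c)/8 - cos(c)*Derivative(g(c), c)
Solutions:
 g(c) = C1*cos(c)^(5/8)


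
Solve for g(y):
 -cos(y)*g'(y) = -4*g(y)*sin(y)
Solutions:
 g(y) = C1/cos(y)^4


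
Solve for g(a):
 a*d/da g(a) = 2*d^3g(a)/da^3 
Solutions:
 g(a) = C1 + Integral(C2*airyai(2^(2/3)*a/2) + C3*airybi(2^(2/3)*a/2), a)


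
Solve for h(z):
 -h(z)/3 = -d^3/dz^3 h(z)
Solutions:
 h(z) = C3*exp(3^(2/3)*z/3) + (C1*sin(3^(1/6)*z/2) + C2*cos(3^(1/6)*z/2))*exp(-3^(2/3)*z/6)


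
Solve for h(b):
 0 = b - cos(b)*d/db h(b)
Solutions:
 h(b) = C1 + Integral(b/cos(b), b)


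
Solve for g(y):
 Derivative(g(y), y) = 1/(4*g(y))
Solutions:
 g(y) = -sqrt(C1 + 2*y)/2
 g(y) = sqrt(C1 + 2*y)/2


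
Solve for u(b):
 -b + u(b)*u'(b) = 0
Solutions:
 u(b) = -sqrt(C1 + b^2)
 u(b) = sqrt(C1 + b^2)


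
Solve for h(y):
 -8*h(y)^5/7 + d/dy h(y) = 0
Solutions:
 h(y) = -7^(1/4)*(-1/(C1 + 32*y))^(1/4)
 h(y) = 7^(1/4)*(-1/(C1 + 32*y))^(1/4)
 h(y) = -7^(1/4)*I*(-1/(C1 + 32*y))^(1/4)
 h(y) = 7^(1/4)*I*(-1/(C1 + 32*y))^(1/4)


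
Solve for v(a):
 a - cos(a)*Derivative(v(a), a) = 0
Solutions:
 v(a) = C1 + Integral(a/cos(a), a)


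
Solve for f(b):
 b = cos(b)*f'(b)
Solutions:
 f(b) = C1 + Integral(b/cos(b), b)


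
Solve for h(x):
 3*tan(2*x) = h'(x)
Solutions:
 h(x) = C1 - 3*log(cos(2*x))/2


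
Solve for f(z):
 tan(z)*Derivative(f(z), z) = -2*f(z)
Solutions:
 f(z) = C1/sin(z)^2


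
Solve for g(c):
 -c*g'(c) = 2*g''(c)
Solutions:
 g(c) = C1 + C2*erf(c/2)


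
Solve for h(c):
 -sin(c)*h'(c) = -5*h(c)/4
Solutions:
 h(c) = C1*(cos(c) - 1)^(5/8)/(cos(c) + 1)^(5/8)


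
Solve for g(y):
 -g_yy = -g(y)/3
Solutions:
 g(y) = C1*exp(-sqrt(3)*y/3) + C2*exp(sqrt(3)*y/3)


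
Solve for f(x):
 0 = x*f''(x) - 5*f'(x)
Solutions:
 f(x) = C1 + C2*x^6


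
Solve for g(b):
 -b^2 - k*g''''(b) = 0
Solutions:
 g(b) = C1 + C2*b + C3*b^2 + C4*b^3 - b^6/(360*k)


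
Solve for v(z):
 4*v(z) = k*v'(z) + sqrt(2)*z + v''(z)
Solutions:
 v(z) = C1*exp(z*(-k + sqrt(k^2 + 16))/2) + C2*exp(-z*(k + sqrt(k^2 + 16))/2) + sqrt(2)*k/16 + sqrt(2)*z/4


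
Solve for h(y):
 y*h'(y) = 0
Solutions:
 h(y) = C1


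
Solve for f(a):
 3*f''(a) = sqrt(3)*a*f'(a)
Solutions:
 f(a) = C1 + C2*erfi(sqrt(2)*3^(3/4)*a/6)


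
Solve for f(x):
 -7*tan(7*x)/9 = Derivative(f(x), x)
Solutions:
 f(x) = C1 + log(cos(7*x))/9


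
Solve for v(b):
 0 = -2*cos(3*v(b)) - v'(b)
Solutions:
 v(b) = -asin((C1 + exp(12*b))/(C1 - exp(12*b)))/3 + pi/3
 v(b) = asin((C1 + exp(12*b))/(C1 - exp(12*b)))/3


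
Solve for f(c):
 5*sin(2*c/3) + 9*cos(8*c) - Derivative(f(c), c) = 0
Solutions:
 f(c) = C1 + 9*sin(8*c)/8 - 15*cos(2*c/3)/2


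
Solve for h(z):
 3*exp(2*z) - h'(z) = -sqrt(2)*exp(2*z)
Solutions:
 h(z) = C1 + sqrt(2)*exp(2*z)/2 + 3*exp(2*z)/2


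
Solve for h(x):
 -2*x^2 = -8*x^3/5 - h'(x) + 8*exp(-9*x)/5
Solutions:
 h(x) = C1 - 2*x^4/5 + 2*x^3/3 - 8*exp(-9*x)/45


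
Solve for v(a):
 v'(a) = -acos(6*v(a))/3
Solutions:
 Integral(1/acos(6*_y), (_y, v(a))) = C1 - a/3


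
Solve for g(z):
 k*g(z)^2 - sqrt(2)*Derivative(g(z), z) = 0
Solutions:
 g(z) = -2/(C1 + sqrt(2)*k*z)


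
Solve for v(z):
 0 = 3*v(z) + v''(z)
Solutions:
 v(z) = C1*sin(sqrt(3)*z) + C2*cos(sqrt(3)*z)


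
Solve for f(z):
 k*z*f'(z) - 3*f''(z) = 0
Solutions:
 f(z) = Piecewise((-sqrt(6)*sqrt(pi)*C1*erf(sqrt(6)*z*sqrt(-k)/6)/(2*sqrt(-k)) - C2, (k > 0) | (k < 0)), (-C1*z - C2, True))


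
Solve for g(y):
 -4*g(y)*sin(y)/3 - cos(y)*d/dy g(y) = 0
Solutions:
 g(y) = C1*cos(y)^(4/3)


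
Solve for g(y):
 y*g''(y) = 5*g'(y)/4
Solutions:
 g(y) = C1 + C2*y^(9/4)


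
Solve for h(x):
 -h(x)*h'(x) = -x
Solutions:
 h(x) = -sqrt(C1 + x^2)
 h(x) = sqrt(C1 + x^2)


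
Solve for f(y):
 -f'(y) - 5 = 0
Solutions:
 f(y) = C1 - 5*y


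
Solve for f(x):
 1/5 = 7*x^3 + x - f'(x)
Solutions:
 f(x) = C1 + 7*x^4/4 + x^2/2 - x/5


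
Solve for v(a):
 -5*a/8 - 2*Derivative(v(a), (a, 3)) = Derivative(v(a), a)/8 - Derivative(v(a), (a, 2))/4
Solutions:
 v(a) = C1 - 5*a^2/2 - 10*a + (C2*sin(sqrt(15)*a/16) + C3*cos(sqrt(15)*a/16))*exp(a/16)


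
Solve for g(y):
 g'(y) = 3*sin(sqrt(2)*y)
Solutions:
 g(y) = C1 - 3*sqrt(2)*cos(sqrt(2)*y)/2


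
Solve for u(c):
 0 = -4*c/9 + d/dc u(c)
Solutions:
 u(c) = C1 + 2*c^2/9


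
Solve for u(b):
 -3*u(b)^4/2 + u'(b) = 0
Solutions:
 u(b) = 2^(1/3)*(-1/(C1 + 9*b))^(1/3)
 u(b) = 2^(1/3)*(-1/(C1 + 3*b))^(1/3)*(-3^(2/3) - 3*3^(1/6)*I)/6
 u(b) = 2^(1/3)*(-1/(C1 + 3*b))^(1/3)*(-3^(2/3) + 3*3^(1/6)*I)/6


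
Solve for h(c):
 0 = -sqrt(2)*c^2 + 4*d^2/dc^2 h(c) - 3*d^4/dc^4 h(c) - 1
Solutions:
 h(c) = C1 + C2*c + C3*exp(-2*sqrt(3)*c/3) + C4*exp(2*sqrt(3)*c/3) + sqrt(2)*c^4/48 + c^2*(2 + 3*sqrt(2))/16


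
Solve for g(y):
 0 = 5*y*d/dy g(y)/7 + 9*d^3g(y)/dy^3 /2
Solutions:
 g(y) = C1 + Integral(C2*airyai(-1470^(1/3)*y/21) + C3*airybi(-1470^(1/3)*y/21), y)


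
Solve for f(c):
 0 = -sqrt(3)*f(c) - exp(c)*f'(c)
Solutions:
 f(c) = C1*exp(sqrt(3)*exp(-c))


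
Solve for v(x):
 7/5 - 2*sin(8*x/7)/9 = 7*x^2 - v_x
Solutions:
 v(x) = C1 + 7*x^3/3 - 7*x/5 - 7*cos(8*x/7)/36


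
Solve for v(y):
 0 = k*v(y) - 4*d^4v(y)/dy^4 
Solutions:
 v(y) = C1*exp(-sqrt(2)*k^(1/4)*y/2) + C2*exp(sqrt(2)*k^(1/4)*y/2) + C3*exp(-sqrt(2)*I*k^(1/4)*y/2) + C4*exp(sqrt(2)*I*k^(1/4)*y/2)


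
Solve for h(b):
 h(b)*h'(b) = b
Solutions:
 h(b) = -sqrt(C1 + b^2)
 h(b) = sqrt(C1 + b^2)


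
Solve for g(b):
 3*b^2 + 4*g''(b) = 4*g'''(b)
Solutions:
 g(b) = C1 + C2*b + C3*exp(b) - b^4/16 - b^3/4 - 3*b^2/4


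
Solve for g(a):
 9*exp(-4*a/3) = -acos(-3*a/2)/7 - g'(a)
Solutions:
 g(a) = C1 - a*acos(-3*a/2)/7 - sqrt(4 - 9*a^2)/21 + 27*exp(-4*a/3)/4


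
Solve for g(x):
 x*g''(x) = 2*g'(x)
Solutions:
 g(x) = C1 + C2*x^3


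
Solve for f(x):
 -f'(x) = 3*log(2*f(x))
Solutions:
 Integral(1/(log(_y) + log(2)), (_y, f(x)))/3 = C1 - x


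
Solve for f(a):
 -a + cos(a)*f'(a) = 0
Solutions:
 f(a) = C1 + Integral(a/cos(a), a)


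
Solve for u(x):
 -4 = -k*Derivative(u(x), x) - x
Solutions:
 u(x) = C1 - x^2/(2*k) + 4*x/k


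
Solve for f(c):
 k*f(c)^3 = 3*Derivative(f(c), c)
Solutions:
 f(c) = -sqrt(6)*sqrt(-1/(C1 + c*k))/2
 f(c) = sqrt(6)*sqrt(-1/(C1 + c*k))/2


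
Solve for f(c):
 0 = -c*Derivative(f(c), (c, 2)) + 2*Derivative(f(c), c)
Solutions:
 f(c) = C1 + C2*c^3


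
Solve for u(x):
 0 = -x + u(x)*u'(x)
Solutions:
 u(x) = -sqrt(C1 + x^2)
 u(x) = sqrt(C1 + x^2)


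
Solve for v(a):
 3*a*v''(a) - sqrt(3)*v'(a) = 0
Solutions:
 v(a) = C1 + C2*a^(sqrt(3)/3 + 1)


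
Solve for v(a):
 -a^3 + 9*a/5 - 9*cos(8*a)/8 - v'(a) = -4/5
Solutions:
 v(a) = C1 - a^4/4 + 9*a^2/10 + 4*a/5 - 9*sin(8*a)/64


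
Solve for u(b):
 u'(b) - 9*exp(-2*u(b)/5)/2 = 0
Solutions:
 u(b) = 5*log(-sqrt(C1 + 9*b)) - 5*log(5)/2
 u(b) = 5*log(C1 + 9*b)/2 - 5*log(5)/2


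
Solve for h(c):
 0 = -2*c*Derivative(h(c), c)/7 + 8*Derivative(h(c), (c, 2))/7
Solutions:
 h(c) = C1 + C2*erfi(sqrt(2)*c/4)


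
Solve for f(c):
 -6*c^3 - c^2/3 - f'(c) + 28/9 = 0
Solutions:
 f(c) = C1 - 3*c^4/2 - c^3/9 + 28*c/9


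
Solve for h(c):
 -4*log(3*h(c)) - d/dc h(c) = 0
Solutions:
 Integral(1/(log(_y) + log(3)), (_y, h(c)))/4 = C1 - c


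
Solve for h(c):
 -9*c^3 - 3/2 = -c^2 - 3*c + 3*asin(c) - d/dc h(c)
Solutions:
 h(c) = C1 + 9*c^4/4 - c^3/3 - 3*c^2/2 + 3*c*asin(c) + 3*c/2 + 3*sqrt(1 - c^2)


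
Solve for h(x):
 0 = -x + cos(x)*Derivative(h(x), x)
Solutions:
 h(x) = C1 + Integral(x/cos(x), x)


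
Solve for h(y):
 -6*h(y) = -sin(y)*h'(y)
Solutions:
 h(y) = C1*(cos(y)^3 - 3*cos(y)^2 + 3*cos(y) - 1)/(cos(y)^3 + 3*cos(y)^2 + 3*cos(y) + 1)
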